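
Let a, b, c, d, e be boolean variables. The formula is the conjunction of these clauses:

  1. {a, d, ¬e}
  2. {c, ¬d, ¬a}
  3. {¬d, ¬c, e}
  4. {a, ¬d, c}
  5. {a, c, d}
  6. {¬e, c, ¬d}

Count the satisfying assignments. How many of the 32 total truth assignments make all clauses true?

14

Split on d, then c.
  d=1, c=1: remaining (a,b,e) ∈ {(0,0,1); (0,1,1); (1,0,1); (1,1,1)} — 4.
  d=1, c=0: a clause becomes empty — 0.
  d=0, c=1: b free; 3 ways for (a,e) × 2^1 = 6.
  d=0, c=0: remaining (a,b,e) ∈ {(1,0,0); (1,0,1); (1,1,0); (1,1,1)} — 4.
Total: 4 + 0 + 6 + 4 = 14.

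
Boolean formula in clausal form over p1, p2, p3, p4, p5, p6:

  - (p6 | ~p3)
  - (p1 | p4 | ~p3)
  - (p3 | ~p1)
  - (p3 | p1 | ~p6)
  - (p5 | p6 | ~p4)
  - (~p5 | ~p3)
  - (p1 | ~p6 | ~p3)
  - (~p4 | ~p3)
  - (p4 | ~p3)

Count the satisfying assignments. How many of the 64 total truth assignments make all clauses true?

6

Satisfying assignments:
  p1=0 p2=0 p3=0 p4=0 p5=0 p6=0
  p1=0 p2=0 p3=0 p4=0 p5=1 p6=0
  p1=0 p2=0 p3=0 p4=1 p5=1 p6=0
  p1=0 p2=1 p3=0 p4=0 p5=0 p6=0
  p1=0 p2=1 p3=0 p4=0 p5=1 p6=0
  p1=0 p2=1 p3=0 p4=1 p5=1 p6=0
Count: 6.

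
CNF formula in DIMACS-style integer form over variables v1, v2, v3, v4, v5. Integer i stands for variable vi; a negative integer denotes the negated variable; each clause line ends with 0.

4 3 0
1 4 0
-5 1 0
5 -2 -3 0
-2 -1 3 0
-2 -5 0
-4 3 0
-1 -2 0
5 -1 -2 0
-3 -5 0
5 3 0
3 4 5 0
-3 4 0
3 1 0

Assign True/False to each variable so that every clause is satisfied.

Pure literal: v2 appears only negated; assign v2 = False.
Branch on v1: take v1 = False.
  then v4 is forced to True.
  then v5 is forced to False.
  then v3 is forced to True.
Check each clause:
  1. {v3, v4} — v3 is true.
  2. {v4, v1} — v4 is true.
  3. {v1, ¬v5} — ¬v5 is true.
  4. {¬v3, ¬v2, v5} — ¬v2 is true.
  5. {v3, ¬v2, ¬v1} — v3 is true.
  6. {¬v5, ¬v2} — ¬v5 is true.
  7. {v3, ¬v4} — v3 is true.
  8. {¬v2, ¬v1} — ¬v2 is true.
  9. {v5, ¬v2, ¬v1} — ¬v1 is true.
  10. {¬v3, ¬v5} — ¬v5 is true.
  11. {v3, v5} — v3 is true.
  12. {v5, v4, v3} — v3 is true.
  13. {v4, ¬v3} — v4 is true.
  14. {v1, v3} — v3 is true.

v1=False, v2=False, v3=True, v4=True, v5=False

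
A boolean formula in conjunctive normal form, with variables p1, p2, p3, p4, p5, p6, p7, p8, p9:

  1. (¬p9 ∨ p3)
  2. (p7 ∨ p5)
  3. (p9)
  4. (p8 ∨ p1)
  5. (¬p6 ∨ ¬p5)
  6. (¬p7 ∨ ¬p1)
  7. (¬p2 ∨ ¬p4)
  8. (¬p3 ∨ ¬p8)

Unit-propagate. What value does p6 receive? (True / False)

False

(p9) stands alone — p9 = True.
From (¬p9 ∨ p3) and p9 = True: p3 = True.
In (¬p3 ∨ ¬p8), ¬p3 is now false; ¬p8 must hold, so p8 = False.
From (p1 ∨ p8) and p8 = False: p1 = True.
In (¬p1 ∨ ¬p7), ¬p1 is now false; ¬p7 must hold, so p7 = False.
From (p5 ∨ p7) and p7 = False: p5 = True.
From (¬p5 ∨ ¬p6) and p5 = True: p6 = False.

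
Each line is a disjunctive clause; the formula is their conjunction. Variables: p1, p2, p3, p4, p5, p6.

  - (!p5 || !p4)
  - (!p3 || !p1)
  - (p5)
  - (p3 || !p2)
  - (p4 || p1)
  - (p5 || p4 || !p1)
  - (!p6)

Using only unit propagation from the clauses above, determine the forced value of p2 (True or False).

False

Unit clause (p5) sets p5 = True.
From (!p5 || !p4) and p5 = True: p4 = False.
(p4 || p1) with p4 = False leaves only p1, so p1 = True.
(!p3 || !p1) with p1 = True leaves only !p3, so p3 = False.
(!p2 || p3): since p3 = False, the clause reduces to (!p2). p2 = False.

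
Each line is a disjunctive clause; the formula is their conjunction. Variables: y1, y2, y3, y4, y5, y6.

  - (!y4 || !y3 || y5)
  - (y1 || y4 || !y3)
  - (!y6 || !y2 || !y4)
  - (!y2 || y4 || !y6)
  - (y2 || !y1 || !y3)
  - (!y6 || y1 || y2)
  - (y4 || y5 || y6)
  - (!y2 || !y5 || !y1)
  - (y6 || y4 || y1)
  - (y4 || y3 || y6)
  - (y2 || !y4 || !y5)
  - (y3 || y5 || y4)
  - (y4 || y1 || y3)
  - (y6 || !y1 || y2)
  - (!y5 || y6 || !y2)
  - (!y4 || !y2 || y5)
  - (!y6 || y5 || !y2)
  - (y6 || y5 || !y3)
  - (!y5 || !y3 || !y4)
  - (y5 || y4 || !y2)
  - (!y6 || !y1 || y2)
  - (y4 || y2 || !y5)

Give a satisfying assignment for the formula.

y1=False, y2=False, y3=False, y4=True, y5=False, y6=False

Branch on y1: take y1 = False.
Try y2 = False.
  then y6 is forced to False.
  then y4 is forced to True.
  then y5 is forced to False.
  then y3 is forced to False.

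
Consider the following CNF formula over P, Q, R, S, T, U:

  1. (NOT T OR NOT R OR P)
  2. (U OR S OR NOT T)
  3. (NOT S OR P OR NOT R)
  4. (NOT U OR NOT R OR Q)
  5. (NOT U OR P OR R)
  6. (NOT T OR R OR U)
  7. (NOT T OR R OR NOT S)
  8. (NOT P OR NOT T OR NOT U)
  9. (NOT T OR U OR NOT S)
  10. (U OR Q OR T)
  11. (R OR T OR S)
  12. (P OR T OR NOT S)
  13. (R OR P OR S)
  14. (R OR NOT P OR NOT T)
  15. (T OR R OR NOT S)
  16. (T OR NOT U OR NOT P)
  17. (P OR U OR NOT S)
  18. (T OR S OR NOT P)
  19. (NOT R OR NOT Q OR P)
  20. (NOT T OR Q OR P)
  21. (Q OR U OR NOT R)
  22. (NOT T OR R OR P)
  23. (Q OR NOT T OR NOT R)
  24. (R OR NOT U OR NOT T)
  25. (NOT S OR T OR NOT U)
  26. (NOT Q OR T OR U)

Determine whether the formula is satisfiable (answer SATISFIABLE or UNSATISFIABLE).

UNSATISFIABLE

T = True:
  R = True:
    propagation gives P=True, U=False, S=True; an empty clause results — contradiction.
  R = False:
    propagation gives U=True; an empty clause results — contradiction.
T = False:
  P = True:
    propagation gives U=False, Q=True; an empty clause results — contradiction.
  P = False:
    propagation gives S=False, R=True, Q=False, U=False; an empty clause results — contradiction.
Every branch closes, so no satisfying assignment exists.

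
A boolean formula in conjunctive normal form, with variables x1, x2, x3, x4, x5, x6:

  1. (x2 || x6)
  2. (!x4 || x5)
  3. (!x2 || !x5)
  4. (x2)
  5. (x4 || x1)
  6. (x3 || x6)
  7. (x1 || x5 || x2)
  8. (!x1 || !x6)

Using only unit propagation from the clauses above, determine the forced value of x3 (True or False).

True

(x2) stands alone — x2 = True.
(!x2 || !x5): since x2 = True, the clause reduces to (!x5). x5 = False.
(x5 || !x4): since x5 = False, the clause reduces to (!x4). x4 = False.
(x4 || x1): since x4 = False, the clause reduces to (x1). x1 = True.
(!x6 || !x1): since x1 = True, the clause reduces to (!x6). x6 = False.
(x3 || x6) with x6 = False leaves only x3, so x3 = True.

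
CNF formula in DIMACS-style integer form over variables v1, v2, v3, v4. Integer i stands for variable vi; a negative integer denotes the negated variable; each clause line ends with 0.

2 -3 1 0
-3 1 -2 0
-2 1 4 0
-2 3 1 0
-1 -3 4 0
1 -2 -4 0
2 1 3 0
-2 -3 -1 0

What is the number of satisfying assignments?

The models are:
  v1=1 v2=0 v3=0 v4=0
  v1=1 v2=0 v3=0 v4=1
  v1=1 v2=0 v3=1 v4=1
  v1=1 v2=1 v3=0 v4=0
  v1=1 v2=1 v3=0 v4=1
Count: 5.

5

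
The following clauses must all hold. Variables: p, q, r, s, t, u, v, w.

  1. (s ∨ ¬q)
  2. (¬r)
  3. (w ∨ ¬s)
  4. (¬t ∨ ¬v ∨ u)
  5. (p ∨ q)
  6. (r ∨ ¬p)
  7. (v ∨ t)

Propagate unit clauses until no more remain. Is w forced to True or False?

True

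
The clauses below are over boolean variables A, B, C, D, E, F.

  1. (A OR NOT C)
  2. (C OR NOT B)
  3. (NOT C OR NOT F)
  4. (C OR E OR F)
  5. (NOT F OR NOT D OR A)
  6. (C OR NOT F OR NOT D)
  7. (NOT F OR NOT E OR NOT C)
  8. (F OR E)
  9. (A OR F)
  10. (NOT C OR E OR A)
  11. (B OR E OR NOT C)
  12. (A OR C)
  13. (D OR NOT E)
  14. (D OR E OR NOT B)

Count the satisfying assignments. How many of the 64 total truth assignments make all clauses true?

Satisfying assignments:
  A=1 B=0 C=0 D=0 E=0 F=1
  A=1 B=0 C=0 D=1 E=1 F=0
  A=1 B=0 C=1 D=1 E=1 F=0
  A=1 B=1 C=1 D=1 E=1 F=0
That's 4 in total.

4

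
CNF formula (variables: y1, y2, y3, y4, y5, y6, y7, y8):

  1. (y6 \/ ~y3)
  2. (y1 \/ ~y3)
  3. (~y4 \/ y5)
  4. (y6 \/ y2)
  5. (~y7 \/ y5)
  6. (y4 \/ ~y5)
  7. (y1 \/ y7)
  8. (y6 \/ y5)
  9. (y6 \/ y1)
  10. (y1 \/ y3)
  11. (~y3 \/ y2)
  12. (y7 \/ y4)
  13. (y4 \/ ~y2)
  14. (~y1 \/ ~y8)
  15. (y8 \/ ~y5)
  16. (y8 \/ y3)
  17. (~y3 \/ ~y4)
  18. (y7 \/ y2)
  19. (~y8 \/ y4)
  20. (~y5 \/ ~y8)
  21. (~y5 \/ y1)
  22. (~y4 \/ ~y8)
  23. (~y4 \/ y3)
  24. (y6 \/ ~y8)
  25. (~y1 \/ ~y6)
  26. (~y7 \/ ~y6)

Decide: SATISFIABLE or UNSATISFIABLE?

y4 = True:
  propagation gives y5=True, y8=True; an empty clause results — contradiction.
y4 = False:
  propagation gives y5=False, y7=False; an empty clause results — contradiction.
Every branch closes, so no satisfying assignment exists.

UNSATISFIABLE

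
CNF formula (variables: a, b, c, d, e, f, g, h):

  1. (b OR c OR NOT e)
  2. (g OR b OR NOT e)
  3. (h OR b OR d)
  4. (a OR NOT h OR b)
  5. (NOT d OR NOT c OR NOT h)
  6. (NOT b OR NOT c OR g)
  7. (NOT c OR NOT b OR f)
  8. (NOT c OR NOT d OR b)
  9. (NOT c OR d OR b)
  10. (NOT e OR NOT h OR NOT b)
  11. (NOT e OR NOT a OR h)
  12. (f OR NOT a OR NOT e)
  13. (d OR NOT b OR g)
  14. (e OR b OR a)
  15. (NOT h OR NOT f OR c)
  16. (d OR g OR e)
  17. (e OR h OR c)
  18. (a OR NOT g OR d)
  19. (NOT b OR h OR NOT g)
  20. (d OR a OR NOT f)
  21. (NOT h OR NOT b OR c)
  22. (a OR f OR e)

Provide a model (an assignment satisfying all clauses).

a=T  b=F  c=F  d=T  e=F  f=F  g=T  h=T

Set a = True and propagate.
Try b = False.
The remaining clauses are satisfied by c = False, d = True, e = False, f = False, g = True, h = True.
Every clause has at least one true literal under this assignment.
Check each clause:
  1. (b OR c OR NOT e) — NOT e is true.
  2. (g OR b OR NOT e) — NOT e is true.
  3. (h OR d OR b) — h is true.
  4. (b OR NOT h OR a) — a is true.
  5. (NOT c OR NOT d OR NOT h) — NOT c is true.
  6. (g OR NOT c OR NOT b) — NOT c is true.
  7. (NOT c OR NOT b OR f) — NOT c is true.
  8. (b OR NOT c OR NOT d) — NOT c is true.
  9. (d OR b OR NOT c) — d is true.
  10. (NOT h OR NOT b OR NOT e) — NOT e is true.
  11. (NOT e OR h OR NOT a) — h is true.
  12. (f OR NOT e OR NOT a) — NOT e is true.
  13. (d OR NOT b OR g) — d is true.
  14. (a OR b OR e) — a is true.
  15. (NOT h OR NOT f OR c) — NOT f is true.
  16. (d OR g OR e) — d is true.
  17. (e OR h OR c) — h is true.
  18. (a OR NOT g OR d) — a is true.
  19. (NOT g OR NOT b OR h) — h is true.
  20. (a OR NOT f OR d) — a is true.
  21. (NOT b OR c OR NOT h) — NOT b is true.
  22. (a OR e OR f) — a is true.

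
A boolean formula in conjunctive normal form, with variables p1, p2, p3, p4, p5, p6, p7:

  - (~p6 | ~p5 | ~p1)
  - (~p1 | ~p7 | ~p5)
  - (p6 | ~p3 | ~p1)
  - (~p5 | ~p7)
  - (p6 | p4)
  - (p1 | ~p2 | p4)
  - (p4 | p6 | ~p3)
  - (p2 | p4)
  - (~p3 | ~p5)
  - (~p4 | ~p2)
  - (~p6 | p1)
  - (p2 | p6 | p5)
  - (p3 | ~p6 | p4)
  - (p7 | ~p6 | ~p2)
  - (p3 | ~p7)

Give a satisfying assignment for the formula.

p1=True, p2=True, p3=True, p4=False, p5=False, p6=True, p7=True

Branch on p1: take p1 = True.
For the remaining variables, p2 = True, p3 = True, p4 = False, p5 = False, p6 = True, p7 = True works.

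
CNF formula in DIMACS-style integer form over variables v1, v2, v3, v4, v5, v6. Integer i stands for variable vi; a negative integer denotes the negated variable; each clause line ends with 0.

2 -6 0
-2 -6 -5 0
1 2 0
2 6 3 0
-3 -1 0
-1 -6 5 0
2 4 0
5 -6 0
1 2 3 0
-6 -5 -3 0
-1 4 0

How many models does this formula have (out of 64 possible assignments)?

10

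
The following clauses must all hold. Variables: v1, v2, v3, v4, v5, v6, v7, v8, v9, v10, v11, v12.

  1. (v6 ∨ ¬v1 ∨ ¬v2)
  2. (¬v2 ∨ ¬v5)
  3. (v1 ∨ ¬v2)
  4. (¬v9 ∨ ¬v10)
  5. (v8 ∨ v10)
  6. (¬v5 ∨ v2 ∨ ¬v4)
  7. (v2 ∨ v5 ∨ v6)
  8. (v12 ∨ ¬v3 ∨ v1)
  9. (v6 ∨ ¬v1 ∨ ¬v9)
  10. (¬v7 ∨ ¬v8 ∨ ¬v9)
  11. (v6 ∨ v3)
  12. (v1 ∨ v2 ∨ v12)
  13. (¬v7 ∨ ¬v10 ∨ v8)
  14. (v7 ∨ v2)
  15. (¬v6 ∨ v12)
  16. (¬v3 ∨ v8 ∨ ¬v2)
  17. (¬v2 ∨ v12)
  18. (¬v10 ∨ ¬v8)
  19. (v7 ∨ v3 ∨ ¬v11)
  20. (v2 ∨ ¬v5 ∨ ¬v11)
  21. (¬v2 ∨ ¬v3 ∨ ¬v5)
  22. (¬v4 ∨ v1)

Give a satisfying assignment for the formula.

v1 = True, v2 = False, v3 = True, v4 = False, v5 = True, v6 = True, v7 = True, v8 = True, v9 = False, v10 = False, v11 = False, v12 = True

Check each clause:
  1. (v6 ∨ ¬v2 ∨ ¬v1) — ¬v2 is true.
  2. (¬v2 ∨ ¬v5) — ¬v2 is true.
  3. (¬v2 ∨ v1) — v1 is true.
  4. (¬v10 ∨ ¬v9) — ¬v10 is true.
  5. (v8 ∨ v10) — v8 is true.
  6. (v2 ∨ ¬v5 ∨ ¬v4) — ¬v4 is true.
  7. (v2 ∨ v6 ∨ v5) — v5 is true.
  8. (¬v3 ∨ v12 ∨ v1) — v1 is true.
  9. (¬v9 ∨ ¬v1 ∨ v6) — v6 is true.
  10. (¬v8 ∨ ¬v9 ∨ ¬v7) — ¬v9 is true.
  11. (v3 ∨ v6) — v3 is true.
  12. (v12 ∨ v1 ∨ v2) — v1 is true.
  13. (v8 ∨ ¬v7 ∨ ¬v10) — v8 is true.
  14. (v2 ∨ v7) — v7 is true.
  15. (v12 ∨ ¬v6) — v12 is true.
  16. (¬v2 ∨ v8 ∨ ¬v3) — v8 is true.
  17. (v12 ∨ ¬v2) — v12 is true.
  18. (¬v10 ∨ ¬v8) — ¬v10 is true.
  19. (v3 ∨ v7 ∨ ¬v11) — v3 is true.
  20. (v2 ∨ ¬v11 ∨ ¬v5) — ¬v11 is true.
  21. (¬v2 ∨ ¬v3 ∨ ¬v5) — ¬v2 is true.
  22. (v1 ∨ ¬v4) — v1 is true.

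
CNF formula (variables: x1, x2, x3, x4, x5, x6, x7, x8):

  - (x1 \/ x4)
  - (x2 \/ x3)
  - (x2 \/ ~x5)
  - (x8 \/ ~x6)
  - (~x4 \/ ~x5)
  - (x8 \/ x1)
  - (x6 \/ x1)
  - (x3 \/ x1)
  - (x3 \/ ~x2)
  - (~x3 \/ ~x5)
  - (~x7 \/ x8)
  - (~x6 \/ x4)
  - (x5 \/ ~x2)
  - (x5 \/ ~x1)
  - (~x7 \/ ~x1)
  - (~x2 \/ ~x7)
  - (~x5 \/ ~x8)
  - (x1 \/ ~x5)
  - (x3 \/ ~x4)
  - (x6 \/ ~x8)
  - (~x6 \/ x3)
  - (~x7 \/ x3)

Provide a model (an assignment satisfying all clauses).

Try x1 = False.
  then x4 is forced to True.
  then x5 is forced to False.
  then x8 is forced to True.
  then x6 is forced to True.
  then x3 is forced to True.
  then x2 is forced to False.
x7 is now unconstrained; take x7 = True.
Every clause has at least one true literal under this assignment.

x1=0, x2=0, x3=1, x4=1, x5=0, x6=1, x7=1, x8=1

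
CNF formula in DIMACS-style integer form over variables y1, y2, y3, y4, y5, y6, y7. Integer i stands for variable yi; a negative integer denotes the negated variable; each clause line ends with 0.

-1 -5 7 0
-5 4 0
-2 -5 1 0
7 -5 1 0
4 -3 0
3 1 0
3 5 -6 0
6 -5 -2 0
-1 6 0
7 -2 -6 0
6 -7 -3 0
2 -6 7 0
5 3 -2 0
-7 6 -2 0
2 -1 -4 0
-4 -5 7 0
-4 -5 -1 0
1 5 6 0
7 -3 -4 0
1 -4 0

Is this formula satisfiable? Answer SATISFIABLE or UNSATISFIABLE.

SATISFIABLE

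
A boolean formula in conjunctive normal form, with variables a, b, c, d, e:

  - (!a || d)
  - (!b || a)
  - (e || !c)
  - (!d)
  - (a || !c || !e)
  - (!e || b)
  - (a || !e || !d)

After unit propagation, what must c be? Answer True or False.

(!d) stands alone — d = False.
In (!a || d), d is now false; !a must hold, so a = False.
In (!b || a), a is now false; !b must hold, so b = False.
(!e || b) with b = False leaves only !e, so e = False.
From (e || !c) and e = False: c = False.

False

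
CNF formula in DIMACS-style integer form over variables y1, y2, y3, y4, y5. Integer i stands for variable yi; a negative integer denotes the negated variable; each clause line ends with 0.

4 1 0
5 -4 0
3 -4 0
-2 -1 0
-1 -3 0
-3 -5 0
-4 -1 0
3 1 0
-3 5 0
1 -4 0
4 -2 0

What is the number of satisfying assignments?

Satisfying assignments:
  y1=T y2=F y3=F y4=F y5=F
  y1=T y2=F y3=F y4=F y5=T
Count: 2.

2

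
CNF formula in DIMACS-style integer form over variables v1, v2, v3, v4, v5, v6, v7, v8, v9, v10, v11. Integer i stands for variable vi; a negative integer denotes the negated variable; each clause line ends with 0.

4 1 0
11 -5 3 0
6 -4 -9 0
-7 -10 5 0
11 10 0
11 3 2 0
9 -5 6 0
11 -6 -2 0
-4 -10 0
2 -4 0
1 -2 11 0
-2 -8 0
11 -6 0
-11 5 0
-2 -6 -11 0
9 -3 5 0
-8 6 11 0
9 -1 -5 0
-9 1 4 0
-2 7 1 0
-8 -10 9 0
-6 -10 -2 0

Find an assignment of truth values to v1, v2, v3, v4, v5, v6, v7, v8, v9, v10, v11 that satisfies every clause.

v1=1, v2=0, v3=0, v4=0, v5=1, v6=1, v7=0, v8=1, v9=1, v10=1, v11=1

Branch on v1: take v1 = True.
Try v2 = False.
  then v4 is forced to False.
The remaining clauses are satisfied by v3 = False, v5 = True, v6 = True, v7 = False, v8 = True, v9 = True, v10 = True, v11 = True.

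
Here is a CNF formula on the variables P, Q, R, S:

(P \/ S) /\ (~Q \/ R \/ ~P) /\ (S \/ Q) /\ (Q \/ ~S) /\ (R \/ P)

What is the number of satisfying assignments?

Satisfying assignments:
  P=0 Q=1 R=1 S=1
  P=1 Q=1 R=1 S=0
  P=1 Q=1 R=1 S=1
Count: 3.

3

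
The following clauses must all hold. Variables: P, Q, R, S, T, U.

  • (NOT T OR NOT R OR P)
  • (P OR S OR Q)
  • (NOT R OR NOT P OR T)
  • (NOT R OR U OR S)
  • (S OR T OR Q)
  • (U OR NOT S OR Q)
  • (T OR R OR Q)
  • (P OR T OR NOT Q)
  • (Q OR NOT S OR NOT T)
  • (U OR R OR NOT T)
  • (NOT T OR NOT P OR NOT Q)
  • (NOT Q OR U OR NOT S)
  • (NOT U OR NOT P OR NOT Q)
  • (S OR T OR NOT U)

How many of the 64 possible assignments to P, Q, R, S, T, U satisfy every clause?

6

Satisfying assignments:
  P=F Q=F R=T S=T T=F U=T
  P=F Q=T R=F S=F T=T U=T
  P=F Q=T R=F S=T T=T U=T
  P=T Q=F R=F S=F T=T U=T
  P=T Q=F R=T S=F T=T U=T
  P=T Q=T R=F S=F T=F U=F
That's 6 in total.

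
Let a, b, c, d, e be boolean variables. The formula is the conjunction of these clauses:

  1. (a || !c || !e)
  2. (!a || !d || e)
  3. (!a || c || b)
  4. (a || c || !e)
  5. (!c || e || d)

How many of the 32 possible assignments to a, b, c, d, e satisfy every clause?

13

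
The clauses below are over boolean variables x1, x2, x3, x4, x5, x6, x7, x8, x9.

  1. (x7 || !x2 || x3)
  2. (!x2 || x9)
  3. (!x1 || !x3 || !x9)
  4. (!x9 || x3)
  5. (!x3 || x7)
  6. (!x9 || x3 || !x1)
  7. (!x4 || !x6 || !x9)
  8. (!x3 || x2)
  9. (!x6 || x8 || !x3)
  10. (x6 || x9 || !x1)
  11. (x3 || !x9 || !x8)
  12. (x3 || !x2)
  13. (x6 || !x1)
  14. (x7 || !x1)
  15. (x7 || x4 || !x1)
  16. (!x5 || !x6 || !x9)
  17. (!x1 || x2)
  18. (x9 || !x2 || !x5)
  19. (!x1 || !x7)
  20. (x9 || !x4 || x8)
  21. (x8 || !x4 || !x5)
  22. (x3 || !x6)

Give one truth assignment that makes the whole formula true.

x1=F  x2=T  x3=T  x4=F  x5=F  x6=F  x7=T  x8=T  x9=T

x1 occurs only negated in the remaining clauses — set x1 = False.
x5 occurs only negated in the remaining clauses — set x5 = False.
Set x2 = True and propagate.
  then x9 is forced to True.
  then x3 is forced to True.
  then x7 is forced to True.
Set x4 = False and propagate.
Branch on x6: take x6 = False.
x8 is now unconstrained; take x8 = True.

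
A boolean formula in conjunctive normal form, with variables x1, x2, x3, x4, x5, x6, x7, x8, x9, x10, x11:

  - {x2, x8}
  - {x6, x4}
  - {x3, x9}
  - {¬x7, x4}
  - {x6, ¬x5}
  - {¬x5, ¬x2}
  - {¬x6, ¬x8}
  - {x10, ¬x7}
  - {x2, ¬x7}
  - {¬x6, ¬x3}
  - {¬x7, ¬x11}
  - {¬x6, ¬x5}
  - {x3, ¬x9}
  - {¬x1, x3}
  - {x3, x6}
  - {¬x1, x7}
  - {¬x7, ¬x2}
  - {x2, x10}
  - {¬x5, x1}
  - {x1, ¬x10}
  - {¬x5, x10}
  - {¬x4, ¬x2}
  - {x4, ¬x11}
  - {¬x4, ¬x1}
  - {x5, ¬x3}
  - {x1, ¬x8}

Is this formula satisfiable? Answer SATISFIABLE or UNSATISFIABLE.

UNSATISFIABLE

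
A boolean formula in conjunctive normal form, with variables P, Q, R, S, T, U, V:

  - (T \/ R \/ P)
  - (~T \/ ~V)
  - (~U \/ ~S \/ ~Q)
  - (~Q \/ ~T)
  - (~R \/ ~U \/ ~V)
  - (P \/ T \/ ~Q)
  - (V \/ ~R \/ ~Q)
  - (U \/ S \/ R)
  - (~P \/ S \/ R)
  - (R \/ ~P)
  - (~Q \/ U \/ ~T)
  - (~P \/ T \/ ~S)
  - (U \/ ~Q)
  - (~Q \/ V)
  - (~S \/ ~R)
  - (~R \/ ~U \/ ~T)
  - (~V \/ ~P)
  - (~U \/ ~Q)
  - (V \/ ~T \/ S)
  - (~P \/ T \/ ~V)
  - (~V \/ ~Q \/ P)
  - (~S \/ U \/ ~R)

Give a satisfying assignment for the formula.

Q occurs only negated in the remaining clauses — set Q = False.
Try P = False.
Set R = True and propagate.
  then S is forced to False.
The remaining clauses are satisfied by T = False, U = False, V = False.

P=False, Q=False, R=True, S=False, T=False, U=False, V=False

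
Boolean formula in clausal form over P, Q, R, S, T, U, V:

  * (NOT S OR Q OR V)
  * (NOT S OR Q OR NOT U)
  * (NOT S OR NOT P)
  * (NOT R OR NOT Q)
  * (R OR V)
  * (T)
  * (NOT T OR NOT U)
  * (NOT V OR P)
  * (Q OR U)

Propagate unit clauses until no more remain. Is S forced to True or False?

(T) stands alone — T = True.
In (NOT U OR NOT T), NOT T is now false; NOT U must hold, so U = False.
From (Q OR U) and U = False: Q = True.
(NOT R OR NOT Q) with Q = True leaves only NOT R, so R = False.
In (V OR R), R is now false; V must hold, so V = True.
In (NOT V OR P), NOT V is now false; P must hold, so P = True.
In (NOT S OR NOT P), NOT P is now false; NOT S must hold, so S = False.

False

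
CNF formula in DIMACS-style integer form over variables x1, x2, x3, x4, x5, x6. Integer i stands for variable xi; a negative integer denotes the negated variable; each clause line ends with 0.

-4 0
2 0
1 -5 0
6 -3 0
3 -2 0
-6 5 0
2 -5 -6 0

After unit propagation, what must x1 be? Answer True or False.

(!x4) stands alone — x4 = False.
(x2) is a unit clause: x2 = True.
(x3 || !x2): since x2 = True, the clause reduces to (x3). x3 = True.
(!x3 || x6): since x3 = True, the clause reduces to (x6). x6 = True.
(x5 || !x6) with x6 = True leaves only x5, so x5 = True.
(!x5 || x1) with x5 = True leaves only x1, so x1 = True.

True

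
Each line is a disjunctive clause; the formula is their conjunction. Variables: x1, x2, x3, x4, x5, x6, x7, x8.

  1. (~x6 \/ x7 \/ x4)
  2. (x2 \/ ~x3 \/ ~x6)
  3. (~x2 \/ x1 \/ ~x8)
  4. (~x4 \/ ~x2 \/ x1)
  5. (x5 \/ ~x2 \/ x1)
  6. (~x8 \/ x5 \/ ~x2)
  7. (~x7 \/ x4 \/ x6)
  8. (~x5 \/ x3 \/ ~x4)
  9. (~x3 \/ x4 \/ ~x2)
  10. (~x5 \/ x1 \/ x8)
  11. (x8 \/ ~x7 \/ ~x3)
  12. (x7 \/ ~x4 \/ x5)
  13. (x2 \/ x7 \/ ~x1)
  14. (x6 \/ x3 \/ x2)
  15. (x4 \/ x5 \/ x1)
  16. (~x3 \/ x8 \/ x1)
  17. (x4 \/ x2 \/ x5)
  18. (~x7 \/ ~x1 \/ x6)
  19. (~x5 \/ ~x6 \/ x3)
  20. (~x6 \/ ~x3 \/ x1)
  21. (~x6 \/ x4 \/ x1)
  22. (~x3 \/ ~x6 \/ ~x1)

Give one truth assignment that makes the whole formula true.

x1=F  x2=F  x3=T  x4=T  x5=T  x6=F  x7=T  x8=T

Branch on x1: take x1 = False.
Try x2 = False.
Branch on x3: take x3 = True.
  then x6 is forced to False.
  then x8 is forced to True.
For the remaining variables, x4 = True, x5 = True, x7 = True works.
Every clause has at least one true literal under this assignment.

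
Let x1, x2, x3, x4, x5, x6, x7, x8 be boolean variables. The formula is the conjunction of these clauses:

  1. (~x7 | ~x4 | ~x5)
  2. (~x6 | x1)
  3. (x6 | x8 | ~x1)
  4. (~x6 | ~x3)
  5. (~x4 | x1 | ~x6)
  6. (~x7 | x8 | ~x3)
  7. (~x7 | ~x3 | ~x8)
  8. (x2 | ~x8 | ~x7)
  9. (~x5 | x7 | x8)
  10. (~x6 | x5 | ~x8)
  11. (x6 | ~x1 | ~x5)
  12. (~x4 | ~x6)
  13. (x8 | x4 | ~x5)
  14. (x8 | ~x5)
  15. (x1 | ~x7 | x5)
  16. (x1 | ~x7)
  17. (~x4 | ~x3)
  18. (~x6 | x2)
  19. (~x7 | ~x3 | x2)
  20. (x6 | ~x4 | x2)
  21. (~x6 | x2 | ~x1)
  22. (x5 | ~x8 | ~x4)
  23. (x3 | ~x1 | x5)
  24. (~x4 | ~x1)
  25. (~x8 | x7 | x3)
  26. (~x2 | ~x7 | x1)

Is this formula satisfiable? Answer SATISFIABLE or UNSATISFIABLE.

SATISFIABLE

Branch on x1: take x1 = False.
  then x6 is forced to False.
  then x7 is forced to False.
Branch on x2: take x2 = False.
  then x4 is forced to False.
Try x3 = True.
For the remaining variables, x5 = False, x8 = False works.
So x1=F, x2=F, x3=T, x4=F, x5=F, x6=F, x7=F, x8=F is a satisfying assignment.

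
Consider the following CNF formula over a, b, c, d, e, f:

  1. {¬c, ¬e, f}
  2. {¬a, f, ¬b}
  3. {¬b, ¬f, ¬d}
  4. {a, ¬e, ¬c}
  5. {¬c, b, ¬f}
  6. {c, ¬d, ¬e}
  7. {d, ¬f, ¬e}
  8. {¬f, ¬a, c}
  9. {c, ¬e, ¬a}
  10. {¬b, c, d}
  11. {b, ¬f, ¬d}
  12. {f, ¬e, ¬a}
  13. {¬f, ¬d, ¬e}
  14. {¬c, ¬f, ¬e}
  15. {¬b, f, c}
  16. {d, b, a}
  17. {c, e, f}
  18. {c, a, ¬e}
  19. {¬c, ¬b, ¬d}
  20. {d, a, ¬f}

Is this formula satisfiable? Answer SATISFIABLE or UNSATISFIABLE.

SATISFIABLE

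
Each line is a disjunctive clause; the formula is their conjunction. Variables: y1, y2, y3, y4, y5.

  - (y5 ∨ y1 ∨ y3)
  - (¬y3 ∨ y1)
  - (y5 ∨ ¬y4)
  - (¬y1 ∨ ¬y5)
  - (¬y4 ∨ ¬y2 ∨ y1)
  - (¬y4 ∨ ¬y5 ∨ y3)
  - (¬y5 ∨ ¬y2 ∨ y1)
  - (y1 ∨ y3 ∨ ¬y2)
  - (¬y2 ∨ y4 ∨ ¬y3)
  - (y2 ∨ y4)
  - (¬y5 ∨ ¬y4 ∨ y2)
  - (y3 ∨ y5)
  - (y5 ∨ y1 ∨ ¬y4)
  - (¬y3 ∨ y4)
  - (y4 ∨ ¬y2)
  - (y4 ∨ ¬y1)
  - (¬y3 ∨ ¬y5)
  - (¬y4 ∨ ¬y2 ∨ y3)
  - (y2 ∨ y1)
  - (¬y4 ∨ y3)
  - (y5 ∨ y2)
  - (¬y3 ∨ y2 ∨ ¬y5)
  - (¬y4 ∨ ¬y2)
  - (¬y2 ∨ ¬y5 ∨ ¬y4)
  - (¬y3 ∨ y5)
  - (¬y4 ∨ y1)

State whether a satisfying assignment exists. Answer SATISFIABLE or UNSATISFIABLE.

UNSATISFIABLE

y4 = True:
  propagation gives y5=True, y1=False; an empty clause results — contradiction.
y4 = False:
  propagation gives y2=True; an empty clause results — contradiction.
Every branch closes, so no satisfying assignment exists.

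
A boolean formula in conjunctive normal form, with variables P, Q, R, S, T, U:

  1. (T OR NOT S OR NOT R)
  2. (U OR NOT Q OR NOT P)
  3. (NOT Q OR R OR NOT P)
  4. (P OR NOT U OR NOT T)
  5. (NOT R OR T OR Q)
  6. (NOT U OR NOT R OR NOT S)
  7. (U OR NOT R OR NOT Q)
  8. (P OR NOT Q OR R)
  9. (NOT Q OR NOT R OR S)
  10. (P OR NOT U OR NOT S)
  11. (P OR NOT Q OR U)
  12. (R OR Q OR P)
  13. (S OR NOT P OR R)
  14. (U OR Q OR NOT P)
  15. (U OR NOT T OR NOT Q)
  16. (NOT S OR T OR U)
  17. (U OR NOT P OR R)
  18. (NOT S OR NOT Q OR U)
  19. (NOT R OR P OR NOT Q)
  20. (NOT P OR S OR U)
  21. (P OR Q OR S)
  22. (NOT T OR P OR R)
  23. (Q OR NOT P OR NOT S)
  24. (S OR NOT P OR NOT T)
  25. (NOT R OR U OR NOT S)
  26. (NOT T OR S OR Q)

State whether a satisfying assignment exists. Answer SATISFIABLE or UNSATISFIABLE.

P = True:
  S = True:
    propagation gives Q=True, U=True, R=True; an empty clause results — contradiction.
  S = False:
    propagation gives R=True, Q=False, T=True; an empty clause results — contradiction.
P = False:
  Q = True:
    propagation gives R=True; an empty clause results — contradiction.
  Q = False:
    propagation gives R=True, T=True, U=False, S=True; an empty clause results — contradiction.
Every branch closes, so no satisfying assignment exists.

UNSATISFIABLE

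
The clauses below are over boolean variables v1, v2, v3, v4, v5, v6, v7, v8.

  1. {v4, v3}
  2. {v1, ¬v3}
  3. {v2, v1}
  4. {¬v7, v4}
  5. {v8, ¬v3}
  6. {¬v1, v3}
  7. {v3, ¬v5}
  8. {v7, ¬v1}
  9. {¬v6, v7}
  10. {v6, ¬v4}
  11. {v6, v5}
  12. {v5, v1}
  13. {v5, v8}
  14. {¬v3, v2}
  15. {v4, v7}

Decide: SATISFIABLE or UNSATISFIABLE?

v2 occurs only positively in the remaining clauses — set v2 = True.
v8 occurs only positively in the remaining clauses — set v8 = True.
Branch on v1: take v1 = True.
  then v3 is forced to True.
  then v7 is forced to True.
  then v4 is forced to True.
  then v6 is forced to True.
v5 is now unconstrained; take v5 = True.
So v1=T, v2=T, v3=T, v4=T, v5=T, v6=T, v7=T, v8=T is a satisfying assignment.

SATISFIABLE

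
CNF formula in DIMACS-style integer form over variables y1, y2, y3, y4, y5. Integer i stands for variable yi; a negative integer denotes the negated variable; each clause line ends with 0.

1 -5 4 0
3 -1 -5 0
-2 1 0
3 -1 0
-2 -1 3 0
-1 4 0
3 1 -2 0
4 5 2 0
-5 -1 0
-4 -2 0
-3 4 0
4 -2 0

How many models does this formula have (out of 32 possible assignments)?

Satisfying assignments:
  y1=0 y2=0 y3=0 y4=1 y5=0
  y1=0 y2=0 y3=0 y4=1 y5=1
  y1=0 y2=0 y3=1 y4=1 y5=0
  y1=0 y2=0 y3=1 y4=1 y5=1
  y1=1 y2=0 y3=1 y4=1 y5=0
Count: 5.

5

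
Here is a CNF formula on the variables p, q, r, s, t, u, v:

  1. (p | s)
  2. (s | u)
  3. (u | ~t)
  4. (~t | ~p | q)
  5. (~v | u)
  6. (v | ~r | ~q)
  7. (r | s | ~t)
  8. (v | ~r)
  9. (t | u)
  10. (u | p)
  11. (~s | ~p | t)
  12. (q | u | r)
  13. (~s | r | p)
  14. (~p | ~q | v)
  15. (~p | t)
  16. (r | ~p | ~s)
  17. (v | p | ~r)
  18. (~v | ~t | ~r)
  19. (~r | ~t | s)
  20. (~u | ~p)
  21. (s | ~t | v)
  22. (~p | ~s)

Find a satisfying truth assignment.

p=False, q=True, r=True, s=True, t=False, u=True, v=True

Check each clause:
  1. (s | p) — s is true.
  2. (u | s) — s is true.
  3. (~t | u) — ~t is true.
  4. (~t | ~p | q) — q is true.
  5. (~v | u) — u is true.
  6. (~q | ~r | v) — v is true.
  7. (~t | s | r) — r is true.
  8. (v | ~r) — v is true.
  9. (u | t) — u is true.
  10. (u | p) — u is true.
  11. (t | ~p | ~s) — ~p is true.
  12. (q | u | r) — q is true.
  13. (~s | r | p) — r is true.
  14. (v | ~p | ~q) — ~p is true.
  15. (t | ~p) — ~p is true.
  16. (r | ~s | ~p) — r is true.
  17. (p | ~r | v) — v is true.
  18. (~t | ~r | ~v) — ~t is true.
  19. (s | ~r | ~t) — ~t is true.
  20. (~u | ~p) — ~p is true.
  21. (s | ~t | v) — ~t is true.
  22. (~s | ~p) — ~p is true.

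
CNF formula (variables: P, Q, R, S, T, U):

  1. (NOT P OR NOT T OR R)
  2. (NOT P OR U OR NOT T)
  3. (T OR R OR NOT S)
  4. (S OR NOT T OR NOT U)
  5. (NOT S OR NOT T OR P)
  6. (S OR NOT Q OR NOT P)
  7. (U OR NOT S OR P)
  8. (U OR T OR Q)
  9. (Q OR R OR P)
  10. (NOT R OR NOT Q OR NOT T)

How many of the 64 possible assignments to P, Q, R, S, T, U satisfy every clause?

Split on T, then P.
  T=T, P=T: remaining (Q,R,S,U) ∈ {(F,T,T,T)} — 1.
  T=T, P=F: remaining (Q,R,S,U) ∈ {(F,T,F,F); (T,F,F,F)} — 2.
  T=F, P=T: 5 of the 16 assignments to (Q,R,S,U) work.
  T=F, P=F: 7 of the 16 assignments to (Q,R,S,U) work.
Total: 1 + 2 + 5 + 7 = 15.

15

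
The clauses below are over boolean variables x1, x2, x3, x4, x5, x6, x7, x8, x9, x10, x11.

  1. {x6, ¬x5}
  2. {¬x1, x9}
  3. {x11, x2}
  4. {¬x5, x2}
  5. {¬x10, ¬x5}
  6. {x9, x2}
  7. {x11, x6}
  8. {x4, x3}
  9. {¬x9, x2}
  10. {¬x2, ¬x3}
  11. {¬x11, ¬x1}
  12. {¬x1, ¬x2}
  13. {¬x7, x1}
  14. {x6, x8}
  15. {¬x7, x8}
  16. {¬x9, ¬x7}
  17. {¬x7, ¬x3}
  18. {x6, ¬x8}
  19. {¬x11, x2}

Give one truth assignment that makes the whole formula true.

x1=0, x2=1, x3=0, x4=1, x5=0, x6=1, x7=0, x8=0, x9=1, x10=0, x11=1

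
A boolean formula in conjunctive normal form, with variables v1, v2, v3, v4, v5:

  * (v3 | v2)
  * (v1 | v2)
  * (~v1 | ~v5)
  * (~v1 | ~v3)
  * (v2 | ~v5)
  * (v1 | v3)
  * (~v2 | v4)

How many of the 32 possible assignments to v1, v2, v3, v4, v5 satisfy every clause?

Satisfying assignments:
  v1=F v2=T v3=T v4=T v5=F
  v1=F v2=T v3=T v4=T v5=T
  v1=T v2=T v3=F v4=T v5=F
Count: 3.

3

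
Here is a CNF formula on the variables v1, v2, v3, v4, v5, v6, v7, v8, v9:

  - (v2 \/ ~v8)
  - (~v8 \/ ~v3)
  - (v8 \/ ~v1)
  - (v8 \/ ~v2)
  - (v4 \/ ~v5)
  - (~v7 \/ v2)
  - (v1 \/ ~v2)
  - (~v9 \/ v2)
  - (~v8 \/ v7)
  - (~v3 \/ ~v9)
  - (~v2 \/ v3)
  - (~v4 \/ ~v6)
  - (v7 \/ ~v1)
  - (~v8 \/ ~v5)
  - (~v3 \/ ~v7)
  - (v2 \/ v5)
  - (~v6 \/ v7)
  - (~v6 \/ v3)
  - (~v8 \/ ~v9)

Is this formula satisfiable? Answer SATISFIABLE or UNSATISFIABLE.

SATISFIABLE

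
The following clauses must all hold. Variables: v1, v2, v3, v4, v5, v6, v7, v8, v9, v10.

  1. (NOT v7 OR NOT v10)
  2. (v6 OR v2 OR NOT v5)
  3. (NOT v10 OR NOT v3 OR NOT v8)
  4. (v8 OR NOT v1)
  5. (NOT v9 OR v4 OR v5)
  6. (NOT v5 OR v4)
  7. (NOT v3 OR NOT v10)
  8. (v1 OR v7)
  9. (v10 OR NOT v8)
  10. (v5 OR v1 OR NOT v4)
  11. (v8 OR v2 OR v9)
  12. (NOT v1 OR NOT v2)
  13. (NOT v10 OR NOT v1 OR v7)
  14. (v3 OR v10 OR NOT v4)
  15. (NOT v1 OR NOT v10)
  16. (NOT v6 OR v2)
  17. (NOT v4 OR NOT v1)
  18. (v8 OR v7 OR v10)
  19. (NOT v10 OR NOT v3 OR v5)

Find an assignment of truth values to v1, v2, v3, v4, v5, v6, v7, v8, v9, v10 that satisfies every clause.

Set v1 = False and propagate.
  then v7 is forced to True.
  then v10 is forced to False.
  then v8 is forced to False.
Try v2 = True.
Try v3 = True.
The remaining clauses are satisfied by v4 = True, v5 = True, v6 = False, v9 = True.
Every clause has at least one true literal under this assignment.

v1=False, v2=True, v3=True, v4=True, v5=True, v6=False, v7=True, v8=False, v9=True, v10=False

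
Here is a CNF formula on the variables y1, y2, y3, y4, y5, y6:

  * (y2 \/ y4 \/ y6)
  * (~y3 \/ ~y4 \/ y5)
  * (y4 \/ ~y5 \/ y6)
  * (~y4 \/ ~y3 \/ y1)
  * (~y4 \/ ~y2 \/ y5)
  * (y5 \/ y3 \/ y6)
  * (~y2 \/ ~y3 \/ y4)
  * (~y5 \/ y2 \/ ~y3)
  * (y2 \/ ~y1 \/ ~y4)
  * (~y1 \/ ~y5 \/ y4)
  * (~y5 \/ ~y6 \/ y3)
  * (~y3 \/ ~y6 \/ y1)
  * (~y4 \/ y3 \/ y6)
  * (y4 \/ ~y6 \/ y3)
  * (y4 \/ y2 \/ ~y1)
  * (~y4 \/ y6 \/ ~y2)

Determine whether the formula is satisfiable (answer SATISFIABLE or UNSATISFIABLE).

SATISFIABLE

Try y1 = True.
For the remaining variables, y2 = True, y3 = True, y4 = True, y5 = True, y6 = True works.
Every clause has at least one true literal under this assignment.
So y1=T, y2=T, y3=T, y4=T, y5=T, y6=T is a satisfying assignment.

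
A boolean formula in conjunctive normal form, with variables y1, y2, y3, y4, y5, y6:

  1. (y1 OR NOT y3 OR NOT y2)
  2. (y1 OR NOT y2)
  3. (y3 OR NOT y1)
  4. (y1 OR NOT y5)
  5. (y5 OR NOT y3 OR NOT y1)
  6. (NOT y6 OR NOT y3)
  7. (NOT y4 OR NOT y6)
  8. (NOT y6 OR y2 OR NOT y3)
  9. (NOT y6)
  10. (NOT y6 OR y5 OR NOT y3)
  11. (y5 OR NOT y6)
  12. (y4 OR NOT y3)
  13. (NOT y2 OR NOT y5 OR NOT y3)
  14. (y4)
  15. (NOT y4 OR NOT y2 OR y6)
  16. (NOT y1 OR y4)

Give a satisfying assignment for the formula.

y1 = False, y2 = False, y3 = False, y4 = True, y5 = False, y6 = False

The clause (NOT y6) is unit: y6 must be False.
Unit propagation: (y4) forces y4 = True.
Unit propagation: (NOT y2) forces y2 = False.
Branch on y1: take y1 = False.
  then y5 is forced to False.
y3 is now unconstrained; take y3 = False.
Check each clause:
  1. (NOT y2 OR NOT y3 OR y1) — NOT y3 is true.
  2. (NOT y2 OR y1) — NOT y2 is true.
  3. (NOT y1 OR y3) — NOT y1 is true.
  4. (y1 OR NOT y5) — NOT y5 is true.
  5. (y5 OR NOT y3 OR NOT y1) — NOT y3 is true.
  6. (NOT y3 OR NOT y6) — NOT y6 is true.
  7. (NOT y6 OR NOT y4) — NOT y6 is true.
  8. (NOT y6 OR NOT y3 OR y2) — NOT y6 is true.
  9. (NOT y6) — NOT y6 is true.
  10. (y5 OR NOT y3 OR NOT y6) — NOT y3 is true.
  11. (y5 OR NOT y6) — NOT y6 is true.
  12. (y4 OR NOT y3) — y4 is true.
  13. (NOT y3 OR NOT y5 OR NOT y2) — NOT y5 is true.
  14. (y4) — y4 is true.
  15. (NOT y2 OR y6 OR NOT y4) — NOT y2 is true.
  16. (NOT y1 OR y4) — y4 is true.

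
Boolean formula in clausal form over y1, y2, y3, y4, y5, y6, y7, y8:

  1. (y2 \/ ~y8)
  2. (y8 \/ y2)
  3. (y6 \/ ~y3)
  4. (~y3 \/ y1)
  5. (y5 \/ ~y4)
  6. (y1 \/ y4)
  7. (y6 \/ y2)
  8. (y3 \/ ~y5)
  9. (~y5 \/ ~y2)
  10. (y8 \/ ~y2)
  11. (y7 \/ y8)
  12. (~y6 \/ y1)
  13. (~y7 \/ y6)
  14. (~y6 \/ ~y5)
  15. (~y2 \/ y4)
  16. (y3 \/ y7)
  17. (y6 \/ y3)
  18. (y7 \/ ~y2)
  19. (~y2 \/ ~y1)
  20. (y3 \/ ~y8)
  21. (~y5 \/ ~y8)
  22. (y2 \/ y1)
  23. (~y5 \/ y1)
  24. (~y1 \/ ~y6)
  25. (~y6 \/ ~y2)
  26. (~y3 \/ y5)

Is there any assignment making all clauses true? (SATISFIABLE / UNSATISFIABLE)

UNSATISFIABLE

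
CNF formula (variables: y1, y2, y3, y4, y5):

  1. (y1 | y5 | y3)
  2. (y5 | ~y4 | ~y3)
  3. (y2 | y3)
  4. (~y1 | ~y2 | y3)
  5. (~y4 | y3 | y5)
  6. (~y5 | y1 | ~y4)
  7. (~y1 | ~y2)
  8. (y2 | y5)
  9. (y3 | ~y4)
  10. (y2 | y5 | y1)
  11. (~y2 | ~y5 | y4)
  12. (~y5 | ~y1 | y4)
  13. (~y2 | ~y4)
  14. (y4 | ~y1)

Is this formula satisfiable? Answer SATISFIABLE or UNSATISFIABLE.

Set y1 = False and propagate.
Set y2 = True and propagate.
  then y4 is forced to False.
  then y5 is forced to False.
  then y3 is forced to True.
Every clause has at least one true literal under this assignment.
So y1=F  y2=T  y3=T  y4=F  y5=F is a satisfying assignment.

SATISFIABLE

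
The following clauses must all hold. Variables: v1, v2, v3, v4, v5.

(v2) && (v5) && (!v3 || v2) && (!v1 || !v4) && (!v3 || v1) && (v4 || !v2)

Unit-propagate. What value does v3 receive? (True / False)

False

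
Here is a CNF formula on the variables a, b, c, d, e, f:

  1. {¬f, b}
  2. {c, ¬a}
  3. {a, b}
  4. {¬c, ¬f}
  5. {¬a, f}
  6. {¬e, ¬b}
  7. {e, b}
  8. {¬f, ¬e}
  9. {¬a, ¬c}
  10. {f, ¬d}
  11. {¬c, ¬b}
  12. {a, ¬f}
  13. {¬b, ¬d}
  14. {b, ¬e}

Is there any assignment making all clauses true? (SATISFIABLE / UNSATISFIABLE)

d occurs only negated in the remaining clauses — set d = False.
Try a = False.
  then b is forced to True.
  then e is forced to False.
  then c is forced to False.
  then f is forced to False.
Every clause has at least one true literal under this assignment.
So a=False, b=True, c=False, d=False, e=False, f=False is a satisfying assignment.

SATISFIABLE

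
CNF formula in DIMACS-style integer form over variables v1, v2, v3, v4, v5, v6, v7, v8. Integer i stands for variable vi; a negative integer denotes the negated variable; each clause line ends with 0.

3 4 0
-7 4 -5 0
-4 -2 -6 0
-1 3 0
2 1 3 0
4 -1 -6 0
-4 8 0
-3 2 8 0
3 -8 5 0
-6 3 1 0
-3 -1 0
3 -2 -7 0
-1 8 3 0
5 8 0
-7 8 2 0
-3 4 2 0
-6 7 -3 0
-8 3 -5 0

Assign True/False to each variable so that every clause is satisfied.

v6 occurs only negated in the remaining clauses — set v6 = False.
Branch on v1: take v1 = False.
Try v2 = True.
Set v3 = True and propagate.
The remaining clauses are satisfied by v4 = True, v5 = False, v7 = False, v8 = True.

v1=False, v2=True, v3=True, v4=True, v5=False, v6=False, v7=False, v8=True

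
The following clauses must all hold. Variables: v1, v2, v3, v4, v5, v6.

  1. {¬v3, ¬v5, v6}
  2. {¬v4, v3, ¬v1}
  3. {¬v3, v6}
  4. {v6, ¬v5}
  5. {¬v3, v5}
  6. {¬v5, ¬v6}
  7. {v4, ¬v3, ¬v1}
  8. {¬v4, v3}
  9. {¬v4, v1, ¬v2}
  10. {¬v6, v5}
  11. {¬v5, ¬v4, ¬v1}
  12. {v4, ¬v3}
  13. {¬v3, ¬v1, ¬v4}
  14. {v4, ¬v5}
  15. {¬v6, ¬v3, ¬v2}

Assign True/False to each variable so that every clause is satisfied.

Branch on v1: take v1 = True.
Set v2 = True and propagate.
Branch on v3: take v3 = False.
  then v4 is forced to False.
  then v5 is forced to False.
  then v6 is forced to False.
Every clause has at least one true literal under this assignment.

v1=T, v2=T, v3=F, v4=F, v5=F, v6=F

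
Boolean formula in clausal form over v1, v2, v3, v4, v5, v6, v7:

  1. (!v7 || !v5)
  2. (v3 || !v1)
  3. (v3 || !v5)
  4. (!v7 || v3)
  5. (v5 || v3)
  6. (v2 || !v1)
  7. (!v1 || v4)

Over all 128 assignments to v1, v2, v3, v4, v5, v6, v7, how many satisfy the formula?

Split on v3, then v1.
  v3=1, v1=1: v6 free; 3 ways for (v2,v4,v5,v7) × 2^1 = 6.
  v3=1, v1=0: v2, v4, v6 free; 3 ways for (v5,v7) × 2^3 = 24.
  v3=0, v1=1: a clause becomes empty — 0.
  v3=0, v1=0: a clause becomes empty — 0.
Total: 6 + 24 + 0 + 0 = 30.

30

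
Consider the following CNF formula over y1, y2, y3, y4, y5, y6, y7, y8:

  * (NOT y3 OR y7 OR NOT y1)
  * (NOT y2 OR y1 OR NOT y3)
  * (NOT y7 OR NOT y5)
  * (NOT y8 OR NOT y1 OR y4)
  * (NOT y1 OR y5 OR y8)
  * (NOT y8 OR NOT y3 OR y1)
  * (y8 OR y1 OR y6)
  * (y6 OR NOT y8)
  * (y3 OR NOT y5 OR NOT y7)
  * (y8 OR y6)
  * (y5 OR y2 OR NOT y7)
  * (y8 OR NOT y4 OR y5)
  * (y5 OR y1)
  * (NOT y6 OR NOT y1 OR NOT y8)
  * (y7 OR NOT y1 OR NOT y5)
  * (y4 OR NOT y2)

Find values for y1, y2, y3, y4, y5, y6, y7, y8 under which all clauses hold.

y1=0, y2=0, y3=0, y4=1, y5=1, y6=1, y7=0, y8=0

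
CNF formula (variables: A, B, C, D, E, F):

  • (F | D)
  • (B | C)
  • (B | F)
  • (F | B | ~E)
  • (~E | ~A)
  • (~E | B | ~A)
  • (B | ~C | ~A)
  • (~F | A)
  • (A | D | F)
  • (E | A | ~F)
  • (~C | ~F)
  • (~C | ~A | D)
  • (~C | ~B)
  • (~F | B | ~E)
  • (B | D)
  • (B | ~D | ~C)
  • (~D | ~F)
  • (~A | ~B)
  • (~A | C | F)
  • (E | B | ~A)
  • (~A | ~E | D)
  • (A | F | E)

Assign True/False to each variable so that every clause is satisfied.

A=False, B=True, C=False, D=True, E=True, F=False

Set A = False and propagate.
  then F is forced to False.
  then D is forced to True.
  then B is forced to True.
  then C is forced to False.
  then E is forced to True.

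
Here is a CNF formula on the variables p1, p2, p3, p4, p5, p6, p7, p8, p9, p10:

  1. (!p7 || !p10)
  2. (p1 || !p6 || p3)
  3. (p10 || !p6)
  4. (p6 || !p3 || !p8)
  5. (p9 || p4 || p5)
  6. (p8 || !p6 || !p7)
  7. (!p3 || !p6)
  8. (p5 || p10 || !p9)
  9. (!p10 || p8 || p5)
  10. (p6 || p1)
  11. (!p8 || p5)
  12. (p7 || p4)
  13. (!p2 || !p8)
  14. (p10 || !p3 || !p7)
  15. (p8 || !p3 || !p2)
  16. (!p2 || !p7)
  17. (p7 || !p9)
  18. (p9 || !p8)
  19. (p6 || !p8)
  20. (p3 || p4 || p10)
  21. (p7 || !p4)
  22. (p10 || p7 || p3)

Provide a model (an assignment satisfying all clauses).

p1 = True, p2 = False, p3 = False, p4 = True, p5 = True, p6 = False, p7 = True, p8 = False, p9 = True, p10 = False

p1 occurs only positively in the remaining clauses — set p1 = True.
Pure literal: p2 appears only negated; assign p2 = False.
Set p3 = False and propagate.
Try p4 = True.
  then p7 is forced to True.
  then p10 is forced to False.
  then p6 is forced to False.
  then p8 is forced to False.
For the remaining variables, p5 = True, p9 = True works.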